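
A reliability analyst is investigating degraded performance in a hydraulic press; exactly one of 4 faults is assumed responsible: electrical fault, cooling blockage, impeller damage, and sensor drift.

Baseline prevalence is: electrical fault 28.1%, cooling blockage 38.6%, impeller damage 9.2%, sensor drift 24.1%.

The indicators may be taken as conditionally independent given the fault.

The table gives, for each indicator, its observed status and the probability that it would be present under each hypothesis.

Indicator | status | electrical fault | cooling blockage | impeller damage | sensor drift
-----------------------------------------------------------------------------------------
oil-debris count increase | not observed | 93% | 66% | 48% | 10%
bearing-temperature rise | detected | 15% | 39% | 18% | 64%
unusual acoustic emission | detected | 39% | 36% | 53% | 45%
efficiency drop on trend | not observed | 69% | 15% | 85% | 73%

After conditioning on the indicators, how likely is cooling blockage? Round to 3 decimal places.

By Bayes' rule with conditional independence, the unnormalized weight for each hypothesis is prior × ∏ likelihoods (using 1 − P(present | H) for each absent indicator):
  electrical fault: 0.281 × (1 − 0.93) × 0.15 × 0.39 × (1 − 0.69) = 0.00035672
  cooling blockage: 0.386 × (1 − 0.66) × 0.39 × 0.36 × (1 − 0.15) = 0.015662
  impeller damage: 0.092 × (1 − 0.48) × 0.18 × 0.53 × (1 − 0.85) = 0.00068459
  sensor drift: 0.241 × (1 − 0.10) × 0.64 × 0.45 × (1 − 0.73) = 0.016866
Normalizing constant Z = 0.00035672 + 0.015662 + 0.00068459 + 0.016866 = 0.03357.
P(cooling blockage | evidence) = 0.015662 / 0.03357 ≈ 0.467.

0.467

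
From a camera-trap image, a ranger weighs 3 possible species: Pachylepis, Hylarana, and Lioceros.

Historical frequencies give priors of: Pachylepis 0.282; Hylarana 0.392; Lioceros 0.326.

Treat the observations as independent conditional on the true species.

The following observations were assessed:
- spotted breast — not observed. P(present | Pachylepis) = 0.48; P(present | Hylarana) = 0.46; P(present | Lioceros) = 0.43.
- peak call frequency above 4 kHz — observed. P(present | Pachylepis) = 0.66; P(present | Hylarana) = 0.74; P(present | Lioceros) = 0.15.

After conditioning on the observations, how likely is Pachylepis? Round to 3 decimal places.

0.344

For each hypothesis, the unnormalized posterior weight is prior × product of the observation likelihoods (using 1 − P(present | H) for each absent observation):
  Pachylepis: 0.282 × (1 − 0.48) × 0.66 = 0.096782
  Hylarana: 0.392 × (1 − 0.46) × 0.74 = 0.15664
  Lioceros: 0.326 × (1 − 0.43) × 0.15 = 0.027873
Normalizing constant Z = 0.096782 + 0.15664 + 0.027873 = 0.2813.
P(Pachylepis | evidence) = 0.096782 / 0.2813 ≈ 0.344.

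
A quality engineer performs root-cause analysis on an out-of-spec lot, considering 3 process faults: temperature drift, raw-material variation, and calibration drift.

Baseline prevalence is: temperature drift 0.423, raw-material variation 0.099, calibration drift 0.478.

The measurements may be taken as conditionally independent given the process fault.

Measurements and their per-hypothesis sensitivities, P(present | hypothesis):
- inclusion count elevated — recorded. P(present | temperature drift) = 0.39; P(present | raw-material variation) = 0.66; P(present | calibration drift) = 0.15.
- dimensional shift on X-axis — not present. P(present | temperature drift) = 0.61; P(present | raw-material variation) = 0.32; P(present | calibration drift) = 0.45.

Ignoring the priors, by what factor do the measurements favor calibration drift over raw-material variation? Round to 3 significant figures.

0.184

Take the product of per-measurement likelihoods under each hypothesis (using 1 − P(present | H) for each absent measurement), then divide.
  calibration drift: 0.15 × (1 − 0.45) = 0.0825
  raw-material variation: 0.66 × (1 − 0.32) = 0.4488
Bayes factor = 0.0825 / 0.4488 ≈ 0.184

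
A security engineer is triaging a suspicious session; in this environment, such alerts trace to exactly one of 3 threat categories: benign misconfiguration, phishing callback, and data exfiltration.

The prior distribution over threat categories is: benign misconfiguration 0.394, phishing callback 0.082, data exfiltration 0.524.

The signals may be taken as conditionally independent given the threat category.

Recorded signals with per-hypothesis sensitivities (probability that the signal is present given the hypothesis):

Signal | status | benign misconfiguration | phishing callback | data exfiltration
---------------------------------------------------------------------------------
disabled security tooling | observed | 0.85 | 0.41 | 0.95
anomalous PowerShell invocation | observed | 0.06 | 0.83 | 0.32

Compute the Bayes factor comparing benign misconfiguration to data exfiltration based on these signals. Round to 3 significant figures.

0.168

Joint likelihood of the signal pattern under each hypothesis:
  benign misconfiguration: 0.85 × 0.06 = 0.051
  data exfiltration: 0.95 × 0.32 = 0.304
Bayes factor = 0.051 / 0.304 ≈ 0.168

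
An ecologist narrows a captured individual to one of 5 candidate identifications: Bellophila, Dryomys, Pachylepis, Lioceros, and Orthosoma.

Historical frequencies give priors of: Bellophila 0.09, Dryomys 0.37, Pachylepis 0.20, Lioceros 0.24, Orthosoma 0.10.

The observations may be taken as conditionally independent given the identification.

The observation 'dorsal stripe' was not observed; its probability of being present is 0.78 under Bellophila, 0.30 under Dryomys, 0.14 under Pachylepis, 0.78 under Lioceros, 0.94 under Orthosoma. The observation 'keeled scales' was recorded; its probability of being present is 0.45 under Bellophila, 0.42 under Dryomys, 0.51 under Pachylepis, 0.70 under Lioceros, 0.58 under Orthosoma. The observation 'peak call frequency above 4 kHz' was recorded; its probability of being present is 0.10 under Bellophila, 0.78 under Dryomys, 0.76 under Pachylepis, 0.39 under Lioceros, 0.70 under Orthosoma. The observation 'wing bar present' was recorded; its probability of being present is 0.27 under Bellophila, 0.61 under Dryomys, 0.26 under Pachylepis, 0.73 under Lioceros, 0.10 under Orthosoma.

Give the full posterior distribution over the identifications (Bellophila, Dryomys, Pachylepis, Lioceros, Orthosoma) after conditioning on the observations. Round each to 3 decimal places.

Multiply each prior by the joint likelihood of the evidence pattern (using 1 − P(present | H) for each absent observation):
  Bellophila: 0.09 × (1 − 0.78) × 0.45 × 0.10 × 0.27 = 0.00024057
  Dryomys: 0.37 × (1 − 0.30) × 0.42 × 0.78 × 0.61 = 0.051758
  Pachylepis: 0.20 × (1 − 0.14) × 0.51 × 0.76 × 0.26 = 0.017333
  Lioceros: 0.24 × (1 − 0.78) × 0.70 × 0.39 × 0.73 = 0.010523
  Orthosoma: 0.10 × (1 − 0.94) × 0.58 × 0.70 × 0.10 = 0.0002436
Normalizing constant Z = 0.00024057 + 0.051758 + 0.017333 + 0.010523 + 0.0002436 = 0.080098.
P(Bellophila | evidence) = 0.00024057 / 0.080098 ≈ 0.003
P(Dryomys | evidence) = 0.051758 / 0.080098 ≈ 0.646
P(Pachylepis | evidence) = 0.017333 / 0.080098 ≈ 0.216
P(Lioceros | evidence) = 0.010523 / 0.080098 ≈ 0.131
P(Orthosoma | evidence) = 0.0002436 / 0.080098 ≈ 0.003

0.003, 0.646, 0.216, 0.131, 0.003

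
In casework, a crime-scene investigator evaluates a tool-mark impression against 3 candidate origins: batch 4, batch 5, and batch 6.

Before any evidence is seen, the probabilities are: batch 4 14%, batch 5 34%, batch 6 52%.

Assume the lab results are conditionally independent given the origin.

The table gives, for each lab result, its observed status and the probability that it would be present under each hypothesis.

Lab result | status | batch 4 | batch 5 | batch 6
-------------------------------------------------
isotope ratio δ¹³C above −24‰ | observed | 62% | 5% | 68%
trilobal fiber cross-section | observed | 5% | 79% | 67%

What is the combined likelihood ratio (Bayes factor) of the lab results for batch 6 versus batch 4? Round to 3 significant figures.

Take the product of per-lab result likelihoods under each hypothesis, then divide.
  batch 6: 0.68 × 0.67 = 0.4556
  batch 4: 0.62 × 0.05 = 0.031
Bayes factor = 0.4556 / 0.031 ≈ 14.7

14.7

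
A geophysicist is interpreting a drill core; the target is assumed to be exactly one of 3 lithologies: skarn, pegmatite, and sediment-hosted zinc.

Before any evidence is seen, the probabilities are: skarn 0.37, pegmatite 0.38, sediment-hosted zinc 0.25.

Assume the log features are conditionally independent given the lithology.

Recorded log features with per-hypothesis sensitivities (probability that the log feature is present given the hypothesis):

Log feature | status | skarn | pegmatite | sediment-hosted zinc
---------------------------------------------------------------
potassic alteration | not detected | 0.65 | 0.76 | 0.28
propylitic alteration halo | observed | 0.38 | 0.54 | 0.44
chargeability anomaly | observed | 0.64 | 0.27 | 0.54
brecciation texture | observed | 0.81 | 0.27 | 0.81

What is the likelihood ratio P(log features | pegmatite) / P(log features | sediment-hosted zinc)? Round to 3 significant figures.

0.0682

The Bayes factor is the ratio of the joint likelihoods of the log feature pattern under the two hypotheses (using 1 − P(present | H) for each absent log feature).
  pegmatite: (1 − 0.76) × 0.54 × 0.27 × 0.27 = 0.0094478
  sediment-hosted zinc: (1 − 0.28) × 0.44 × 0.54 × 0.81 = 0.13857
Bayes factor = 0.0094478 / 0.13857 ≈ 0.0682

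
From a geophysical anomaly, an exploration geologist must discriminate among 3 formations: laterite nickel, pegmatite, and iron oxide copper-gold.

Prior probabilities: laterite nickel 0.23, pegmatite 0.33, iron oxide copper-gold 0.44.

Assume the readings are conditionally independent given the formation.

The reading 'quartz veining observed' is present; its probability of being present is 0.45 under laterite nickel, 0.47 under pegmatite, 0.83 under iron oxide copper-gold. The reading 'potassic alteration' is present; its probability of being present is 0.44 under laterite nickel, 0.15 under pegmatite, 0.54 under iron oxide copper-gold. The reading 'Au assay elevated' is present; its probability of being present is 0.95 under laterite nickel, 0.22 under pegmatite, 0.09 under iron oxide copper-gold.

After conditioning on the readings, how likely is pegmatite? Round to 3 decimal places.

0.077

Multiply each prior by the joint likelihood of the reading pattern:
  laterite nickel: 0.23 × 0.45 × 0.44 × 0.95 = 0.043263
  pegmatite: 0.33 × 0.47 × 0.15 × 0.22 = 0.0051183
  iron oxide copper-gold: 0.44 × 0.83 × 0.54 × 0.09 = 0.017749
Marginal likelihood of the evidence = 0.06613.
P(pegmatite | evidence) = 0.0051183 / 0.06613 ≈ 0.077.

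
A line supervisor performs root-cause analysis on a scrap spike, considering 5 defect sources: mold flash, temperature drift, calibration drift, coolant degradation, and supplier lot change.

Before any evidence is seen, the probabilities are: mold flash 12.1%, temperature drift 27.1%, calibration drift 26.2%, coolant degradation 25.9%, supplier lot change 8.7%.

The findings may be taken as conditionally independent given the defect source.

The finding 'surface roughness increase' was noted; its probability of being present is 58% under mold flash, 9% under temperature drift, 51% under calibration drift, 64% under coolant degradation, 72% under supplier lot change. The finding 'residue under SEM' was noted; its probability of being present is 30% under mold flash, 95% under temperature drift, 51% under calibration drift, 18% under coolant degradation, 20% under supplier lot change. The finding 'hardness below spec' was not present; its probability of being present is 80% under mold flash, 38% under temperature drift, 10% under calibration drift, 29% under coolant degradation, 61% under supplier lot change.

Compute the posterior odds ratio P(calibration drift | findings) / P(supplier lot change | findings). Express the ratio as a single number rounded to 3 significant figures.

The normalizing constant cancels in an odds ratio, so compute prior × likelihood for the two hypotheses only (using 1 − P(present | H) for each absent finding):
  calibration drift: 0.262 × 0.51 × 0.51 × (1 − 0.10) = 0.061332
  supplier lot change: 0.087 × 0.72 × 0.20 × (1 − 0.61) = 0.0048859
Posterior odds = 0.061332 / 0.0048859 ≈ 12.6.

12.6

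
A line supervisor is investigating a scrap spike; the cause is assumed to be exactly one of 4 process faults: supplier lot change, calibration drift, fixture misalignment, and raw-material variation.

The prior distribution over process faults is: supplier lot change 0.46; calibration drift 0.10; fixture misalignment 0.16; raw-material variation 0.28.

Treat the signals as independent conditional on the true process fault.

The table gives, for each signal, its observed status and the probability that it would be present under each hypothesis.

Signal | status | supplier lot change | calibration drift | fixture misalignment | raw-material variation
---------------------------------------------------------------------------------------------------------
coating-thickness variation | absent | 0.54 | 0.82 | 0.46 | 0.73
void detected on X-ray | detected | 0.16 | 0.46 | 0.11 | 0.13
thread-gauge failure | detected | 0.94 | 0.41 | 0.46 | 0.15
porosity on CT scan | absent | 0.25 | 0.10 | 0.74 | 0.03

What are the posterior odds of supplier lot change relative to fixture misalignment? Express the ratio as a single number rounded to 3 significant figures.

Posterior odds equal prior odds times the likelihood ratio; only the two competing hypotheses matter (using 1 − P(present | H) for each absent signal).
  supplier lot change: 0.46 × (1 − 0.54) × 0.16 × 0.94 × (1 − 0.25) = 0.023868
  fixture misalignment: 0.16 × (1 − 0.46) × 0.11 × 0.46 × (1 − 0.74) = 0.0011367
Odds(supplier lot change : fixture misalignment) = 0.023868 / 0.0011367 ≈ 21.0.

21.0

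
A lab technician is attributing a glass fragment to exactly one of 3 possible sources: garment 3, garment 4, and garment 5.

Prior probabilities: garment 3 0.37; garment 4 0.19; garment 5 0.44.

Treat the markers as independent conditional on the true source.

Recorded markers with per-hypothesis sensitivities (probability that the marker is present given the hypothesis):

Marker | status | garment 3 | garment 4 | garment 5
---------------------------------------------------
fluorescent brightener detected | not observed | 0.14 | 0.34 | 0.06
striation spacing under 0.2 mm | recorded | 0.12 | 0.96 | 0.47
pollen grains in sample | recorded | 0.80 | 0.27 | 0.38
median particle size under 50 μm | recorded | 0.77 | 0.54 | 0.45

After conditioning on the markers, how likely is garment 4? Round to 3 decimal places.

0.236

For each hypothesis, the unnormalized posterior weight is prior × product of the marker likelihoods (using 1 − P(present | H) for each absent marker):
  garment 3: 0.37 × (1 − 0.14) × 0.12 × 0.80 × 0.77 = 0.023521
  garment 4: 0.19 × (1 − 0.34) × 0.96 × 0.27 × 0.54 = 0.017552
  garment 5: 0.44 × (1 − 0.06) × 0.47 × 0.38 × 0.45 = 0.033241
Normalizing constant Z = 0.023521 + 0.017552 + 0.033241 = 0.074314.
P(garment 4 | evidence) = 0.017552 / 0.074314 ≈ 0.236.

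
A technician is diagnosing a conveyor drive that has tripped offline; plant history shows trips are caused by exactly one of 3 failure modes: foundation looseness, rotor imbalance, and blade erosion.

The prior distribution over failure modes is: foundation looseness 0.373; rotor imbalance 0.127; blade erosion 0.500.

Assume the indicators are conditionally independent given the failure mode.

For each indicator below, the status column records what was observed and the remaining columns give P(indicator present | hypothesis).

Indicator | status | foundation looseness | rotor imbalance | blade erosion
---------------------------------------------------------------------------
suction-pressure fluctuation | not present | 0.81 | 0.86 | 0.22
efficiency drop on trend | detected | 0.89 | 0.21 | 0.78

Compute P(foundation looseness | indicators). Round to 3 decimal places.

0.170

By Bayes' rule with conditional independence, the unnormalized weight for each hypothesis is prior × ∏ likelihoods (using 1 − P(present | H) for each absent indicator):
  foundation looseness: 0.373 × (1 − 0.81) × 0.89 = 0.063074
  rotor imbalance: 0.127 × (1 − 0.86) × 0.21 = 0.0037338
  blade erosion: 0.500 × (1 − 0.22) × 0.78 = 0.3042
Marginal likelihood of the evidence = 0.37101.
P(foundation looseness | evidence) = 0.063074 / 0.37101 ≈ 0.170.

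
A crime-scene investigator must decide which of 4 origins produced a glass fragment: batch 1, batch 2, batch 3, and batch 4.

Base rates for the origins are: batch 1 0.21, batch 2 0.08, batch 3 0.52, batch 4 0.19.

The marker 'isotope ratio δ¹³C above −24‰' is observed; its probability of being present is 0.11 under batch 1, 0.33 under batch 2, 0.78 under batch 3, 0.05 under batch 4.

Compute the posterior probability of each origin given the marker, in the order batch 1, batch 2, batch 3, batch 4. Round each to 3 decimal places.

0.050, 0.057, 0.873, 0.020

Multiply each prior by the likelihood of the marker:
  batch 1: 0.21 × 0.11 = 0.0231
  batch 2: 0.08 × 0.33 = 0.0264
  batch 3: 0.52 × 0.78 = 0.4056
  batch 4: 0.19 × 0.05 = 0.0095
Normalizing constant Z = 0.0231 + 0.0264 + 0.4056 + 0.0095 = 0.4646.
P(batch 1 | evidence) = 0.0231 / 0.4646 ≈ 0.050
P(batch 2 | evidence) = 0.0264 / 0.4646 ≈ 0.057
P(batch 3 | evidence) = 0.4056 / 0.4646 ≈ 0.873
P(batch 4 | evidence) = 0.0095 / 0.4646 ≈ 0.020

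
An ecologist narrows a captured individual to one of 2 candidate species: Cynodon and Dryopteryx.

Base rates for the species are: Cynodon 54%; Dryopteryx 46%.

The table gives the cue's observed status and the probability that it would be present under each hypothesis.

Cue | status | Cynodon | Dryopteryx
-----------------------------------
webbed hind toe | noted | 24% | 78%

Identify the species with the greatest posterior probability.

Dryopteryx

For each hypothesis, the unnormalized posterior weight is prior × likelihood:
  Cynodon: 0.54 × 0.24 = 0.1296
  Dryopteryx: 0.46 × 0.78 = 0.3588
The unnormalized weights sum to 0.4884.
P(Cynodon | evidence) ≈ 0.1296 / 0.4884 ≈ 0.265
P(Dryopteryx | evidence) ≈ 0.3588 / 0.4884 ≈ 0.735
The largest is 0.735, so Dryopteryx is most probable.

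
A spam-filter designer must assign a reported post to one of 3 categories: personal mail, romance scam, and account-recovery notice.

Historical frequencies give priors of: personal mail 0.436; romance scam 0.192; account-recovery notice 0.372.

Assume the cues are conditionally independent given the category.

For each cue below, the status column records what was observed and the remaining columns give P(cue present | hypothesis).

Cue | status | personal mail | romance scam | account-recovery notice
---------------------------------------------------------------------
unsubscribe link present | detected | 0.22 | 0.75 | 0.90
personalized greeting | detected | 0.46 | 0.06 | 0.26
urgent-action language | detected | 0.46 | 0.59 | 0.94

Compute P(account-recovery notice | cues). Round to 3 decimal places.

Multiply each prior by the joint likelihood of the cue pattern:
  personal mail: 0.436 × 0.22 × 0.46 × 0.46 = 0.020297
  romance scam: 0.192 × 0.75 × 0.06 × 0.59 = 0.0050976
  account-recovery notice: 0.372 × 0.90 × 0.26 × 0.94 = 0.081825
The unnormalized weights sum to 0.10722.
P(account-recovery notice | evidence) = 0.081825 / 0.10722 ≈ 0.763.

0.763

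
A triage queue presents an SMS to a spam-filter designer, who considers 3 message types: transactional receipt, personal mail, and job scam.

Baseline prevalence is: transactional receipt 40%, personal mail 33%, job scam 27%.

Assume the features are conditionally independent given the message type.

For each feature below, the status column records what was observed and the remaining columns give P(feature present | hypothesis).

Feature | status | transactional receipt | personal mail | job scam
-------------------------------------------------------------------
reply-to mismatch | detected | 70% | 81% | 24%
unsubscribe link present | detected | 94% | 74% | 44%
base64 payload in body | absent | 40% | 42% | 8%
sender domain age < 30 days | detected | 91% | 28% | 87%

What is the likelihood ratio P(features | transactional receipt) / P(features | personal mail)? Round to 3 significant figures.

3.69

Joint likelihood of the feature pattern under each hypothesis (using 1 − P(present | H) for each absent feature):
  transactional receipt: 0.70 × 0.94 × (1 − 0.40) × 0.91 = 0.35927
  personal mail: 0.81 × 0.74 × (1 − 0.42) × 0.28 = 0.097343
Bayes factor = 0.35927 / 0.097343 ≈ 3.69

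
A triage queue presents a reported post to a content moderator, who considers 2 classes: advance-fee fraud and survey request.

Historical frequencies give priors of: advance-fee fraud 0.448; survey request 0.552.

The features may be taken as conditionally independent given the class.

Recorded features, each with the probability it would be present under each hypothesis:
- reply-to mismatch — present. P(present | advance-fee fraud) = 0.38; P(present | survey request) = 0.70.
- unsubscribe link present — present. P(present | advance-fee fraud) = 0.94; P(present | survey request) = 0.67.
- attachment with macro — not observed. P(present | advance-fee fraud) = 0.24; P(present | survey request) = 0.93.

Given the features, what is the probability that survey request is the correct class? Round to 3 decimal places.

By Bayes' rule with conditional independence, the unnormalized weight for each hypothesis is prior × ∏ likelihoods (using 1 − P(present | H) for each absent feature):
  advance-fee fraud: 0.448 × 0.38 × 0.94 × (1 − 0.24) = 0.12162
  survey request: 0.552 × 0.70 × 0.67 × (1 − 0.93) = 0.018122
The unnormalized weights sum to 0.13974.
P(survey request | evidence) = 0.018122 / 0.13974 ≈ 0.130.

0.130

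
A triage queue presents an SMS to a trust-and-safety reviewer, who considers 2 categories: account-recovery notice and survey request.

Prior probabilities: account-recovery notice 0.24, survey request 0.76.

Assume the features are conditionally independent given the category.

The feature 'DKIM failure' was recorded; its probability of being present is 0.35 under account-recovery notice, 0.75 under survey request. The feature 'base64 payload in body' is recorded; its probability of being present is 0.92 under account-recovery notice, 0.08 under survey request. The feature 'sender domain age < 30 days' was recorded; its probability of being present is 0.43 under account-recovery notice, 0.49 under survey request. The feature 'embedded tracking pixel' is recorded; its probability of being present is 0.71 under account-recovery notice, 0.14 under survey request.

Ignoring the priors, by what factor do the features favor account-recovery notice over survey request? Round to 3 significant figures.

23.9

Joint likelihood of the feature pattern under each hypothesis:
  account-recovery notice: 0.35 × 0.92 × 0.43 × 0.71 = 0.098307
  survey request: 0.75 × 0.08 × 0.49 × 0.14 = 0.004116
Bayes factor = 0.098307 / 0.004116 ≈ 23.9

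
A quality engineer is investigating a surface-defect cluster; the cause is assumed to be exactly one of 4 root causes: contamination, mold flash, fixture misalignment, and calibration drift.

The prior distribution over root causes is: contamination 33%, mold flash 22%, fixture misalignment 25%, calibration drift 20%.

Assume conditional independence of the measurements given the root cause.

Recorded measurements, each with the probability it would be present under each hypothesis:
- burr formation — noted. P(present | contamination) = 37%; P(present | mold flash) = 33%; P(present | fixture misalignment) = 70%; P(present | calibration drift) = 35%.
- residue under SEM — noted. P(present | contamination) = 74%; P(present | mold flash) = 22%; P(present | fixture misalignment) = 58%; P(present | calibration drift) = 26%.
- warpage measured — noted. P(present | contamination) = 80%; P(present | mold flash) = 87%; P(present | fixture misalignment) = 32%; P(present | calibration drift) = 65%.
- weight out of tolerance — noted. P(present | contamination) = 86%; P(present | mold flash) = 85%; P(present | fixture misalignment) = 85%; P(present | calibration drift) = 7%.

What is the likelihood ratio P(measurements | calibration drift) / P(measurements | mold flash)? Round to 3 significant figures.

Joint likelihood of the measurement pattern under each hypothesis:
  calibration drift: 0.35 × 0.26 × 0.65 × 0.07 = 0.0041405
  mold flash: 0.33 × 0.22 × 0.87 × 0.85 = 0.053688
Bayes factor = 0.0041405 / 0.053688 ≈ 0.0771

0.0771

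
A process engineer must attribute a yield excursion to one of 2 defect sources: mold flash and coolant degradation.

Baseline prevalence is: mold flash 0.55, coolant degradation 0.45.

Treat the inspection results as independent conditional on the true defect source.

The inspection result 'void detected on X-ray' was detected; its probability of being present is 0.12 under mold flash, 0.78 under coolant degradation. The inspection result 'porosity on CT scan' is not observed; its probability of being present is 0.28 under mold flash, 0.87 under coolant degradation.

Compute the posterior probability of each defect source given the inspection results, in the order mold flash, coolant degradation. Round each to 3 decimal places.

Multiply each prior by the joint likelihood of the inspection result pattern (using 1 − P(present | H) for each absent inspection result):
  mold flash: 0.55 × 0.12 × (1 − 0.28) = 0.04752
  coolant degradation: 0.45 × 0.78 × (1 − 0.87) = 0.04563
Normalizing constant Z = 0.04752 + 0.04563 = 0.09315.
P(mold flash | evidence) = 0.04752 / 0.09315 ≈ 0.510
P(coolant degradation | evidence) = 0.04563 / 0.09315 ≈ 0.490

0.510, 0.490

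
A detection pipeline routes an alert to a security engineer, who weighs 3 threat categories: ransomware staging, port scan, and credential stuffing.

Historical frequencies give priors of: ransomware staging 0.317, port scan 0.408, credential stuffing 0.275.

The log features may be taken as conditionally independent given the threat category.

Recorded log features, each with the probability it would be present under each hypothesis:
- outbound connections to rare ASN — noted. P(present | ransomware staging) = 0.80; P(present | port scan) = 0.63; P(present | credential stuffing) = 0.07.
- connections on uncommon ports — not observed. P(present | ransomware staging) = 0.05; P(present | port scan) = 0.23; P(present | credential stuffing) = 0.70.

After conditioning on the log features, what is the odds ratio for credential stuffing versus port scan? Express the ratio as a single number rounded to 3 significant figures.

The normalizing constant cancels in an odds ratio, so compute prior × likelihood for the two hypotheses only (using 1 − P(present | H) for each absent log feature):
  credential stuffing: 0.275 × 0.07 × (1 − 0.70) = 0.005775
  port scan: 0.408 × 0.63 × (1 − 0.23) = 0.19792
Odds(credential stuffing : port scan) = 0.005775 / 0.19792 ≈ 0.0292.

0.0292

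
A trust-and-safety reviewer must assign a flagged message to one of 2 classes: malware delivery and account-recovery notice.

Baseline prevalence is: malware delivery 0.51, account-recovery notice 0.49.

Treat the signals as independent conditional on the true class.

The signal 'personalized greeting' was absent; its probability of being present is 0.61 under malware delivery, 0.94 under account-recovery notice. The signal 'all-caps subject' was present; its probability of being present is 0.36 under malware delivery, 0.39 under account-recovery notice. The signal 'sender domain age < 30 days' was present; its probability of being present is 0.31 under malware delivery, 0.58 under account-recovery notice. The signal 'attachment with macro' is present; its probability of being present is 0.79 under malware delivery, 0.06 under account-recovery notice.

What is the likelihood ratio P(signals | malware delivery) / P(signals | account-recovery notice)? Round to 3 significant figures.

The Bayes factor is the ratio of the joint likelihoods of the signal pattern under the two hypotheses (using 1 − P(present | H) for each absent signal).
  malware delivery: (1 − 0.61) × 0.36 × 0.31 × 0.79 = 0.034384
  account-recovery notice: (1 − 0.94) × 0.39 × 0.58 × 0.06 = 0.00081432
Bayes factor = 0.034384 / 0.00081432 ≈ 42.2

42.2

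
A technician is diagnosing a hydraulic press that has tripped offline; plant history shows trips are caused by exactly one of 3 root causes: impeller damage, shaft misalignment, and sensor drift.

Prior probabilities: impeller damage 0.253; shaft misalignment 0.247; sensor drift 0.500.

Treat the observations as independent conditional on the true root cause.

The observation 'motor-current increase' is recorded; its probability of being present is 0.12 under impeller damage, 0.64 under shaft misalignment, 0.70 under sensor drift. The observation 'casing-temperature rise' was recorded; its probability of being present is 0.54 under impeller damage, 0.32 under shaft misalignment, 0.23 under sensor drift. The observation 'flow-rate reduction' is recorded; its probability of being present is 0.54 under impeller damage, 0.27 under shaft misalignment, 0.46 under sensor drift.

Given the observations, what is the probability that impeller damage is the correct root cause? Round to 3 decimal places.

Multiply each prior by the joint likelihood of the evidence pattern:
  impeller damage: 0.253 × 0.12 × 0.54 × 0.54 = 0.008853
  shaft misalignment: 0.247 × 0.64 × 0.32 × 0.27 = 0.013658
  sensor drift: 0.500 × 0.70 × 0.23 × 0.46 = 0.03703
The unnormalized weights sum to 0.059541.
P(impeller damage | evidence) = 0.008853 / 0.059541 ≈ 0.149.

0.149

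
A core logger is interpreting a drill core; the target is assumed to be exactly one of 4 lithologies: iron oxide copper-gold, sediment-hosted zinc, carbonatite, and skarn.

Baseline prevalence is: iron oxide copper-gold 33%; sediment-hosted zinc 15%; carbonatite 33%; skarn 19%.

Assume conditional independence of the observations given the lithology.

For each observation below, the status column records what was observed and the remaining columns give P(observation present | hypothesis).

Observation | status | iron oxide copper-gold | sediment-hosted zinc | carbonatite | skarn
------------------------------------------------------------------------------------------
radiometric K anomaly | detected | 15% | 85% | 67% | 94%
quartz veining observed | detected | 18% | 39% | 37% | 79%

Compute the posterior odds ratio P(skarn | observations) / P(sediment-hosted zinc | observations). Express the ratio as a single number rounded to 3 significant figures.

2.84

Posterior odds equal prior odds times the likelihood ratio; only the two competing hypotheses matter.
  skarn: 0.19 × 0.94 × 0.79 = 0.14109
  sediment-hosted zinc: 0.15 × 0.85 × 0.39 = 0.049725
Odds(skarn : sediment-hosted zinc) = 0.14109 / 0.049725 ≈ 2.84.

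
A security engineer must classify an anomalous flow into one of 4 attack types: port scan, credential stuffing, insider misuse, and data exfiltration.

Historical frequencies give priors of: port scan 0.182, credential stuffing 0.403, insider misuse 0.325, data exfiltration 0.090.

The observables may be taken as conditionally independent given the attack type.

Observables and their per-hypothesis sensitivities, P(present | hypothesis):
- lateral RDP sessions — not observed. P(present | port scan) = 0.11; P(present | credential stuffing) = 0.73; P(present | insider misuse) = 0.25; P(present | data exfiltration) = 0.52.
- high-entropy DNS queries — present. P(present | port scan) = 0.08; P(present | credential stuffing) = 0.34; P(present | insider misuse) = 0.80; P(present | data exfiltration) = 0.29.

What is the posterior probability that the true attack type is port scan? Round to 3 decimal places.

0.050

For each hypothesis, the unnormalized posterior weight is prior × product of the observable likelihoods (using 1 − P(present | H) for each absent observable):
  port scan: 0.182 × (1 − 0.11) × 0.08 = 0.012958
  credential stuffing: 0.403 × (1 − 0.73) × 0.34 = 0.036995
  insider misuse: 0.325 × (1 − 0.25) × 0.80 = 0.195
  data exfiltration: 0.090 × (1 − 0.52) × 0.29 = 0.012528
Marginal likelihood of the evidence = 0.25748.
P(port scan | evidence) = 0.012958 / 0.25748 ≈ 0.050.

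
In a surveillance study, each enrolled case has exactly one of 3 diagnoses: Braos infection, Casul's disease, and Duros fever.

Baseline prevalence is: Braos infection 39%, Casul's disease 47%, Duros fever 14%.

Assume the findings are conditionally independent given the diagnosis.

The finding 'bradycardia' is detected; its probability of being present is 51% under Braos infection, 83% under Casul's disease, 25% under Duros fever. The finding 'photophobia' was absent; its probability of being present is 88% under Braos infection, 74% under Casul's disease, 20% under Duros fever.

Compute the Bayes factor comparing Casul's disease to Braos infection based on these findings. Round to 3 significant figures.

The Bayes factor is the ratio of the joint likelihoods of the evidence pattern under the two hypotheses (using 1 − P(present | H) for each absent finding).
  Casul's disease: 0.83 × (1 − 0.74) = 0.2158
  Braos infection: 0.51 × (1 − 0.88) = 0.0612
Bayes factor = 0.2158 / 0.0612 ≈ 3.53

3.53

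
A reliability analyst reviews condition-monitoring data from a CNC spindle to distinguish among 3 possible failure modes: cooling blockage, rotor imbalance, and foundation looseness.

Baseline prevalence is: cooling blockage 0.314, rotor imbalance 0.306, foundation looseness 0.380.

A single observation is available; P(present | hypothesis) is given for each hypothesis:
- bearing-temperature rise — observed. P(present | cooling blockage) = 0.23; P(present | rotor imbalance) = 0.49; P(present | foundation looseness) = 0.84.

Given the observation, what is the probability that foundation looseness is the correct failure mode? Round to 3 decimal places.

0.590

Multiply each prior by the likelihood of the observation:
  cooling blockage: 0.314 × 0.23 = 0.07222
  rotor imbalance: 0.306 × 0.49 = 0.14994
  foundation looseness: 0.380 × 0.84 = 0.3192
The unnormalized weights sum to 0.54136.
P(foundation looseness | evidence) = 0.3192 / 0.54136 ≈ 0.590.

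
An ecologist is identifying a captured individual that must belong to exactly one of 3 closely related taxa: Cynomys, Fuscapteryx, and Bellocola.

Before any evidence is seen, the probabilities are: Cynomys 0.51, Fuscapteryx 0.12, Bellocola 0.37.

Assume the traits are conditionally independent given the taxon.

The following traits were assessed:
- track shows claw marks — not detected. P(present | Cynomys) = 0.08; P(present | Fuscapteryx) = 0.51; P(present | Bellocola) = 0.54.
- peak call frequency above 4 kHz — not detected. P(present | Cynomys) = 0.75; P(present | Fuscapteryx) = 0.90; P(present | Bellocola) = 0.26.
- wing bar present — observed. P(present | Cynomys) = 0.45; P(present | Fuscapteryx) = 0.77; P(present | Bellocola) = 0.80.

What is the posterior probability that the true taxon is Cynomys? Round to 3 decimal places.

0.334

Multiply each prior by the joint likelihood of the trait pattern (using 1 − P(present | H) for each absent trait):
  Cynomys: 0.51 × (1 − 0.08) × (1 − 0.75) × 0.45 = 0.052785
  Fuscapteryx: 0.12 × (1 − 0.51) × (1 − 0.90) × 0.77 = 0.0045276
  Bellocola: 0.37 × (1 − 0.54) × (1 − 0.26) × 0.80 = 0.10076
Marginal likelihood of the evidence = 0.15807.
P(Cynomys | evidence) = 0.052785 / 0.15807 ≈ 0.334.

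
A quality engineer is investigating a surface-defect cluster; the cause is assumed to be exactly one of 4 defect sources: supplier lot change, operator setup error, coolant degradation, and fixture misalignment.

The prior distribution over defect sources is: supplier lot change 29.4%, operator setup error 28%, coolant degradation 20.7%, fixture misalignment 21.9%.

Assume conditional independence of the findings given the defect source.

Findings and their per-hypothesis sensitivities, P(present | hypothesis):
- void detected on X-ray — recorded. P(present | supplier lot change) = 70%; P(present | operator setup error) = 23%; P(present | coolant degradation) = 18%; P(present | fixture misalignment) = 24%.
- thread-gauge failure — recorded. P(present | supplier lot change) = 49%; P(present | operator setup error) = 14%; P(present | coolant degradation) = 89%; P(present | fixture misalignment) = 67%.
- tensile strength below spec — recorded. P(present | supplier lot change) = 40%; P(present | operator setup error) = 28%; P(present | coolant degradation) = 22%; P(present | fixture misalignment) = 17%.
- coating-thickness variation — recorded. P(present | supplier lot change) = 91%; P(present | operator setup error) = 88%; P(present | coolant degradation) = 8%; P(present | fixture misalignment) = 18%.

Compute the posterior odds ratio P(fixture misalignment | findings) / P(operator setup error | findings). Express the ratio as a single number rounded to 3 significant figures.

0.485

Posterior odds equal prior odds times the likelihood ratio; only the two competing hypotheses matter.
  fixture misalignment: 0.219 × 0.24 × 0.67 × 0.17 × 0.18 = 0.0010776
  operator setup error: 0.280 × 0.23 × 0.14 × 0.28 × 0.88 = 0.0022215
Posterior odds = 0.0010776 / 0.0022215 ≈ 0.485.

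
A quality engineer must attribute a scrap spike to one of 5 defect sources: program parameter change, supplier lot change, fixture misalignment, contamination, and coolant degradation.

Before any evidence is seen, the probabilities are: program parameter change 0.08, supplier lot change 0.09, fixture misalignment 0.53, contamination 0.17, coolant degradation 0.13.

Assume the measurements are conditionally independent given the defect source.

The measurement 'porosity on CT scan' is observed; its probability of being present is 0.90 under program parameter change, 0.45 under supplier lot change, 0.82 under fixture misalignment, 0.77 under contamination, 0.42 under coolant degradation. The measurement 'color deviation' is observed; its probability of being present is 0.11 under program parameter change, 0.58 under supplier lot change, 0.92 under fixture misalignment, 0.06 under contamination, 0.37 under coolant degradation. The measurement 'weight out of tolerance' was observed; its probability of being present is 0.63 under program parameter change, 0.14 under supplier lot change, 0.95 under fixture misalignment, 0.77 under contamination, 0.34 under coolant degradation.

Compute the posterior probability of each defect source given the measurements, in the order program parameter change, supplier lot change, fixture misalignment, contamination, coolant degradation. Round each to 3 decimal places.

0.012, 0.008, 0.947, 0.015, 0.017

For each hypothesis, the unnormalized posterior weight is prior × product of the measurement likelihoods:
  program parameter change: 0.08 × 0.90 × 0.11 × 0.63 = 0.0049896
  supplier lot change: 0.09 × 0.45 × 0.58 × 0.14 = 0.0032886
  fixture misalignment: 0.53 × 0.82 × 0.92 × 0.95 = 0.37984
  contamination: 0.17 × 0.77 × 0.06 × 0.77 = 0.0060476
  coolant degradation: 0.13 × 0.42 × 0.37 × 0.34 = 0.0068687
Marginal likelihood of the evidence = 0.40103.
P(program parameter change | evidence) = 0.0049896 / 0.40103 ≈ 0.012
P(supplier lot change | evidence) = 0.0032886 / 0.40103 ≈ 0.008
P(fixture misalignment | evidence) = 0.37984 / 0.40103 ≈ 0.947
P(contamination | evidence) = 0.0060476 / 0.40103 ≈ 0.015
P(coolant degradation | evidence) = 0.0068687 / 0.40103 ≈ 0.017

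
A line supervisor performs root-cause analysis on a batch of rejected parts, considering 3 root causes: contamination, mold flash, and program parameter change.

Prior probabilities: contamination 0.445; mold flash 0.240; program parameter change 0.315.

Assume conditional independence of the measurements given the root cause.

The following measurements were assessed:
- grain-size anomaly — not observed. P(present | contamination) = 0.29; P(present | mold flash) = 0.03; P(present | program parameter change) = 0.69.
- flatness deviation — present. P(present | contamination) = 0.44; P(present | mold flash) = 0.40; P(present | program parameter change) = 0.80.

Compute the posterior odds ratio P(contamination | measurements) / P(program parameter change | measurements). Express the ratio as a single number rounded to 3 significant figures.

Unnormalized posterior weight (prior times the measurement likelihoods) for each of the two hypotheses (using 1 − P(present | H) for each absent measurement):
  contamination: 0.445 × (1 − 0.29) × 0.44 = 0.13902
  program parameter change: 0.315 × (1 − 0.69) × 0.80 = 0.07812
Posterior odds = 0.13902 / 0.07812 ≈ 1.78.

1.78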